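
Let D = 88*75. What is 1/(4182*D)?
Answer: 1/27601200 ≈ 3.6230e-8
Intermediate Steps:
D = 6600
1/(4182*D) = 1/(4182*6600) = (1/4182)*(1/6600) = 1/27601200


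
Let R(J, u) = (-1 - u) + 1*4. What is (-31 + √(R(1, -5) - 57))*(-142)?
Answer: 4402 - 994*I ≈ 4402.0 - 994.0*I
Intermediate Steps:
R(J, u) = 3 - u (R(J, u) = (-1 - u) + 4 = 3 - u)
(-31 + √(R(1, -5) - 57))*(-142) = (-31 + √((3 - 1*(-5)) - 57))*(-142) = (-31 + √((3 + 5) - 57))*(-142) = (-31 + √(8 - 57))*(-142) = (-31 + √(-49))*(-142) = (-31 + 7*I)*(-142) = 4402 - 994*I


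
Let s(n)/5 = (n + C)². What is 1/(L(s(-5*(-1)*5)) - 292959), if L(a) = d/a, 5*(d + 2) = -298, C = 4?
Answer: -21025/6159463283 ≈ -3.4134e-6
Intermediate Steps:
d = -308/5 (d = -2 + (⅕)*(-298) = -2 - 298/5 = -308/5 ≈ -61.600)
s(n) = 5*(4 + n)² (s(n) = 5*(n + 4)² = 5*(4 + n)²)
L(a) = -308/(5*a)
1/(L(s(-5*(-1)*5)) - 292959) = 1/(-308*1/(5*(4 - 5*(-1)*5)²)/5 - 292959) = 1/(-308*1/(5*(4 + 5*5)²)/5 - 292959) = 1/(-308*1/(5*(4 + 25)²)/5 - 292959) = 1/(-308/(5*(5*29²)) - 292959) = 1/(-308/(5*(5*841)) - 292959) = 1/(-308/5/4205 - 292959) = 1/(-308/5*1/4205 - 292959) = 1/(-308/21025 - 292959) = 1/(-6159463283/21025) = -21025/6159463283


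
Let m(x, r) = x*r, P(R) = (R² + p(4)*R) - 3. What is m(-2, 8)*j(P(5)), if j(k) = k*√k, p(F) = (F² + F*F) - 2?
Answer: -5504*√43 ≈ -36092.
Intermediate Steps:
p(F) = -2 + 2*F² (p(F) = (F² + F²) - 2 = 2*F² - 2 = -2 + 2*F²)
P(R) = -3 + R² + 30*R (P(R) = (R² + (-2 + 2*4²)*R) - 3 = (R² + (-2 + 2*16)*R) - 3 = (R² + (-2 + 32)*R) - 3 = (R² + 30*R) - 3 = -3 + R² + 30*R)
m(x, r) = r*x
j(k) = k^(3/2)
m(-2, 8)*j(P(5)) = (8*(-2))*(-3 + 5² + 30*5)^(3/2) = -16*(-3 + 25 + 150)^(3/2) = -5504*√43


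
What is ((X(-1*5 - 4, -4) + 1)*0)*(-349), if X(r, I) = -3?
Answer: 0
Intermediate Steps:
((X(-1*5 - 4, -4) + 1)*0)*(-349) = ((-3 + 1)*0)*(-349) = -2*0*(-349) = 0*(-349) = 0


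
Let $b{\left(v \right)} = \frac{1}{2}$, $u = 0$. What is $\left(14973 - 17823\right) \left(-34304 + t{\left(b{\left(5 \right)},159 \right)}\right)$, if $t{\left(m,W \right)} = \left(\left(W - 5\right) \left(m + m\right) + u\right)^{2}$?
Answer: $30175800$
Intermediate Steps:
$b{\left(v \right)} = \frac{1}{2}$
$t{\left(m,W \right)} = 4 m^{2} \left(-5 + W\right)^{2}$ ($t{\left(m,W \right)} = \left(\left(W - 5\right) \left(m + m\right) + 0\right)^{2} = \left(\left(-5 + W\right) 2 m + 0\right)^{2} = \left(2 m \left(-5 + W\right) + 0\right)^{2} = \left(2 m \left(-5 + W\right)\right)^{2} = 4 m^{2} \left(-5 + W\right)^{2}$)
$\left(14973 - 17823\right) \left(-34304 + t{\left(b{\left(5 \right)},159 \right)}\right) = \left(14973 - 17823\right) \left(-34304 + \frac{4 \left(-5 + 159\right)^{2}}{4}\right) = - 2850 \left(-34304 + 4 \cdot \frac{1}{4} \cdot 154^{2}\right) = - 2850 \left(-34304 + 4 \cdot \frac{1}{4} \cdot 23716\right) = - 2850 \left(-34304 + 23716\right) = \left(-2850\right) \left(-10588\right) = 30175800$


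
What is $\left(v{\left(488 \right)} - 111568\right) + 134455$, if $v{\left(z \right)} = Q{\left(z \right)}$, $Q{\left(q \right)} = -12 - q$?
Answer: $22387$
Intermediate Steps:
$v{\left(z \right)} = -12 - z$
$\left(v{\left(488 \right)} - 111568\right) + 134455 = \left(\left(-12 - 488\right) - 111568\right) + 134455 = \left(-500 - 111568\right) + 134455 = -112068 + 134455 = 22387$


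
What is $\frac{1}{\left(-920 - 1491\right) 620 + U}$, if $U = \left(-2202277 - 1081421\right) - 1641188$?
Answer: $- \frac{1}{6419706} \approx -1.5577 \cdot 10^{-7}$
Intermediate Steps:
$U = -4924886$ ($U = -3283698 - 1641188 = -4924886$)
$\frac{1}{\left(-920 - 1491\right) 620 + U} = \frac{1}{\left(-920 - 1491\right) 620 - 4924886} = \frac{1}{\left(-2411\right) 620 - 4924886} = \frac{1}{-1494820 - 4924886} = \frac{1}{-6419706} = - \frac{1}{6419706}$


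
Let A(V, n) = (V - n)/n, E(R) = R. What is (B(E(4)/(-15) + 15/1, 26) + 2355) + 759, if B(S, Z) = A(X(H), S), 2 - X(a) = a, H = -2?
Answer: 688033/221 ≈ 3113.3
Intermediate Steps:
X(a) = 2 - a
A(V, n) = (V - n)/n
B(S, Z) = (4 - S)/S (B(S, Z) = ((2 - 1*(-2)) - S)/S = ((2 + 2) - S)/S = (4 - S)/S)
(B(E(4)/(-15) + 15/1, 26) + 2355) + 759 = ((4 - (4/(-15) + 15/1))/(4/(-15) + 15/1) + 2355) + 759 = ((4 - (4*(-1/15) + 15*1))/(4*(-1/15) + 15*1) + 2355) + 759 = ((4 - (-4/15 + 15))/(-4/15 + 15) + 2355) + 759 = ((4 - 1*221/15)/(221/15) + 2355) + 759 = (15*(4 - 221/15)/221 + 2355) + 759 = ((15/221)*(-161/15) + 2355) + 759 = (-161/221 + 2355) + 759 = 520294/221 + 759 = 688033/221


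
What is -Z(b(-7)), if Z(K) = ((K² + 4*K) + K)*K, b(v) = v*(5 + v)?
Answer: -3724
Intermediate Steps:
Z(K) = K*(K² + 5*K) (Z(K) = (K² + 5*K)*K = K*(K² + 5*K))
-Z(b(-7)) = -(-7*(5 - 7))²*(5 - 7*(5 - 7)) = -(-7*(-2))²*(5 - 7*(-2)) = -14²*(5 + 14) = -196*19 = -1*3724 = -3724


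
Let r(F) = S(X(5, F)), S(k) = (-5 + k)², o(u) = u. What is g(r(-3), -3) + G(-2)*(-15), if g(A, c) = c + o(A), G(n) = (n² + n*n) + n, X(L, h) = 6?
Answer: -92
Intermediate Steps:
G(n) = n + 2*n² (G(n) = (n² + n²) + n = 2*n² + n = n + 2*n²)
r(F) = 1 (r(F) = (-5 + 6)² = 1² = 1)
g(A, c) = A + c (g(A, c) = c + A = A + c)
g(r(-3), -3) + G(-2)*(-15) = (1 - 3) - 2*(1 + 2*(-2))*(-15) = -2 - 2*(1 - 4)*(-15) = -2 - 2*(-3)*(-15) = -2 + 6*(-15) = -2 - 90 = -92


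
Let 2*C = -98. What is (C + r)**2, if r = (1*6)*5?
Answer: 361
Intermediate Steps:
r = 30 (r = 6*5 = 30)
C = -49 (C = (1/2)*(-98) = -49)
(C + r)**2 = (-49 + 30)**2 = (-19)**2 = 361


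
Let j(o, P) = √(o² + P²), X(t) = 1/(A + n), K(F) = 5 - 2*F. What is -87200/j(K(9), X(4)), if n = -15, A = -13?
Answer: -2441600*√132497/132497 ≈ -6707.7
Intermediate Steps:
X(t) = -1/28 (X(t) = 1/(-13 - 15) = 1/(-28) = -1/28)
j(o, P) = √(P² + o²)
-87200/j(K(9), X(4)) = -87200/√((-1/28)² + (5 - 2*9)²) = -87200/√(1/784 + (5 - 18)²) = -87200/√(1/784 + (-13)²) = -87200/√(1/784 + 169) = -87200*28*√132497/132497 = -2441600*√132497/132497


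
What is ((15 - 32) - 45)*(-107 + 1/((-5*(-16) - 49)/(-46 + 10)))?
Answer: 6706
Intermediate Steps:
((15 - 32) - 45)*(-107 + 1/((-5*(-16) - 49)/(-46 + 10))) = (-17 - 45)*(-107 + 1/((80 - 49)/(-36))) = -62*(-107 + 1/(31*(-1/36))) = -62*(-107 + 1/(-31/36)) = -62*(-107 - 36/31) = -62*(-3353/31) = 6706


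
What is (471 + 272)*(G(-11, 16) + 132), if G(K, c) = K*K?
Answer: 187979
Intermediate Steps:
G(K, c) = K²
(471 + 272)*(G(-11, 16) + 132) = (471 + 272)*((-11)² + 132) = 743*(121 + 132) = 743*253 = 187979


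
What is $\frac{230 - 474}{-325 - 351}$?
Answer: $\frac{61}{169} \approx 0.36095$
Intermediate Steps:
$\frac{230 - 474}{-325 - 351} = - \frac{244}{-676} = \left(-244\right) \left(- \frac{1}{676}\right) = \frac{61}{169}$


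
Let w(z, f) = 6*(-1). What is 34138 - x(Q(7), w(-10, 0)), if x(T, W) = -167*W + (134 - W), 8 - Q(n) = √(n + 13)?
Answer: 32996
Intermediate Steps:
w(z, f) = -6
Q(n) = 8 - √(13 + n) (Q(n) = 8 - √(n + 13) = 8 - √(13 + n))
x(T, W) = 134 - 168*W
34138 - x(Q(7), w(-10, 0)) = 34138 - (134 - 168*(-6)) = 34138 - (134 + 1008) = 34138 - 1*1142 = 34138 - 1142 = 32996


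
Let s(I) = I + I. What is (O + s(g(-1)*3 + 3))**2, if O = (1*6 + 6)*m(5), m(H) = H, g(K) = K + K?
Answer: 2916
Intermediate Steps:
g(K) = 2*K
s(I) = 2*I
O = 60 (O = (1*6 + 6)*5 = (6 + 6)*5 = 12*5 = 60)
(O + s(g(-1)*3 + 3))**2 = (60 + 2*((2*(-1))*3 + 3))**2 = (60 + 2*(-2*3 + 3))**2 = (60 + 2*(-6 + 3))**2 = (60 + 2*(-3))**2 = (60 - 6)**2 = 54**2 = 2916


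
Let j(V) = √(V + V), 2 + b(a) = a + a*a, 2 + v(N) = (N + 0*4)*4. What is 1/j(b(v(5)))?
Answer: √170/340 ≈ 0.038348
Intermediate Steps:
v(N) = -2 + 4*N (v(N) = -2 + (N + 0*4)*4 = -2 + (N + 0)*4 = -2 + N*4 = -2 + 4*N)
b(a) = -2 + a + a² (b(a) = -2 + (a + a*a) = -2 + (a + a²) = -2 + a + a²)
j(V) = √2*√V (j(V) = √(2*V) = √2*√V)
1/j(b(v(5))) = 1/(√2*√(-2 + (-2 + 4*5) + (-2 + 4*5)²)) = 1/(√2*√(-2 + (-2 + 20) + (-2 + 20)²)) = 1/(√2*√(-2 + 18 + 18²)) = 1/(√2*√(-2 + 18 + 324)) = 1/(√2*√340) = 1/(√2*(2*√85)) = 1/(2*√170) = √170/340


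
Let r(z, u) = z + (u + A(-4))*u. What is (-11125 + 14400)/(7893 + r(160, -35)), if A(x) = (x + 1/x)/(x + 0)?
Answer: 52400/147853 ≈ 0.35441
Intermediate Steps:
A(x) = (x + 1/x)/x
r(z, u) = z + u*(17/16 + u) (r(z, u) = z + (u + (1 + (-4)⁻²))*u = z + (u + (1 + 1/16))*u = z + (u + 17/16)*u = z + (17/16 + u)*u = z + u*(17/16 + u))
(-11125 + 14400)/(7893 + r(160, -35)) = (-11125 + 14400)/(7893 + (160 + (-35)² + (17/16)*(-35))) = 3275/(7893 + (160 + 1225 - 595/16)) = 3275/(7893 + 21565/16) = 3275/(147853/16) = 3275*(16/147853) = 52400/147853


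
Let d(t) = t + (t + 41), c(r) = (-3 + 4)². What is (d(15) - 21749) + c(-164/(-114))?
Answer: -21677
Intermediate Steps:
c(r) = 1 (c(r) = 1² = 1)
d(t) = 41 + 2*t (d(t) = t + (41 + t) = 41 + 2*t)
(d(15) - 21749) + c(-164/(-114)) = ((41 + 2*15) - 21749) + 1 = ((41 + 30) - 21749) + 1 = (71 - 21749) + 1 = -21678 + 1 = -21677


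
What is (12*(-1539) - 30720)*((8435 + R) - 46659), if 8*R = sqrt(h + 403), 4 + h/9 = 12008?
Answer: 1880162112 - 12297*sqrt(108439)/2 ≈ 1.8781e+9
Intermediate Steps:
h = 108036 (h = -36 + 9*12008 = -36 + 108072 = 108036)
R = sqrt(108439)/8 (R = sqrt(108036 + 403)/8 = sqrt(108439)/8 ≈ 41.163)
(12*(-1539) - 30720)*((8435 + R) - 46659) = (12*(-1539) - 30720)*((8435 + sqrt(108439)/8) - 46659) = (-18468 - 30720)*(-38224 + sqrt(108439)/8) = -49188*(-38224 + sqrt(108439)/8) = 1880162112 - 12297*sqrt(108439)/2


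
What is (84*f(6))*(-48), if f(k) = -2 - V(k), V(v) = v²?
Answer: 153216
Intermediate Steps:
f(k) = -2 - k²
(84*f(6))*(-48) = (84*(-2 - 1*6²))*(-48) = (84*(-2 - 1*36))*(-48) = (84*(-2 - 36))*(-48) = (84*(-38))*(-48) = -3192*(-48) = 153216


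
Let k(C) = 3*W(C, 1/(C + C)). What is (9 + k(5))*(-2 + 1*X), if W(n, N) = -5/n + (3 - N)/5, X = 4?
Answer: 387/25 ≈ 15.480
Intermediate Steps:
W(n, N) = ⅗ - 5/n - N/5 (W(n, N) = -5/n + (3 - N)*(⅕) = -5/n + (⅗ - N/5) = ⅗ - 5/n - N/5)
k(C) = 9/5 - 153/(10*C) (k(C) = 3*(⅗ - 5/C - 1/(5*(C + C))) = 3*(⅗ - 5/C - 1/(2*C)/5) = 3*(⅗ - 5/C - 1/(10*C)) = 3*(⅗ - 51/(10*C)) = 9/5 - 153/(10*C))
(9 + k(5))*(-2 + 1*X) = (9 + (9/10)*(-17 + 2*5)/5)*(-2 + 1*4) = (9 + (9/10)*(⅕)*(-17 + 10))*(-2 + 4) = (9 + (9/10)*(⅕)*(-7))*2 = (9 - 63/50)*2 = (387/50)*2 = 387/25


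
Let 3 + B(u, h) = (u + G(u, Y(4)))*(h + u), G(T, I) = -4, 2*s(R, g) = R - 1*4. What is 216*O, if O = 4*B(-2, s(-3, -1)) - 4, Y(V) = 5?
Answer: 25056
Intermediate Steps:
s(R, g) = -2 + R/2 (s(R, g) = (R - 1*4)/2 = (R - 4)/2 = (-4 + R)/2 = -2 + R/2)
B(u, h) = -3 + (-4 + u)*(h + u) (B(u, h) = -3 + (u - 4)*(h + u) = -3 + (-4 + u)*(h + u))
O = 116 (O = 4*(-3 + (-2)² - 4*(-2 + (½)*(-3)) - 4*(-2) + (-2 + (½)*(-3))*(-2)) - 4 = 4*(-3 + 4 - 4*(-2 - 3/2) + 8 + (-2 - 3/2)*(-2)) - 4 = 4*(-3 + 4 - 4*(-7/2) + 8 - 7/2*(-2)) - 4 = 4*(-3 + 4 + 14 + 8 + 7) - 4 = 4*30 - 4 = 120 - 4 = 116)
216*O = 216*116 = 25056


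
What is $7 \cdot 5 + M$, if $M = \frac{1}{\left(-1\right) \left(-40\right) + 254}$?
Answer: $\frac{10291}{294} \approx 35.003$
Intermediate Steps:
$M = \frac{1}{294}$ ($M = \frac{1}{40 + 254} = \frac{1}{294} \approx 0.0034014$)
$7 \cdot 5 + M = 7 \cdot 5 + \frac{1}{294} = 35 + \frac{1}{294} = \frac{10291}{294}$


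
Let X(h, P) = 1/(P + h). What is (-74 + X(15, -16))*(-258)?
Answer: 19350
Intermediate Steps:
(-74 + X(15, -16))*(-258) = (-74 + 1/(-16 + 15))*(-258) = (-74 + 1/(-1))*(-258) = (-74 - 1)*(-258) = -75*(-258) = 19350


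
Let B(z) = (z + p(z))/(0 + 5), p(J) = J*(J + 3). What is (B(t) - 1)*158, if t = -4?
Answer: -158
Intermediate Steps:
p(J) = J*(3 + J)
B(z) = z/5 + z*(3 + z)/5 (B(z) = (z + z*(3 + z))/(0 + 5) = (z + z*(3 + z))/5 = (z + z*(3 + z))*(⅕) = z/5 + z*(3 + z)/5)
(B(t) - 1)*158 = ((⅕)*(-4)*(4 - 4) - 1)*158 = ((⅕)*(-4)*0 - 1)*158 = (0 - 1)*158 = -1*158 = -158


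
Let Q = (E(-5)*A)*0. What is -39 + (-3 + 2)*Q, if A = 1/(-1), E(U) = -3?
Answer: -39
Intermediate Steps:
A = -1
Q = 0 (Q = -3*(-1)*0 = 3*0 = 0)
-39 + (-3 + 2)*Q = -39 + (-3 + 2)*0 = -39 - 1*0 = -39 + 0 = -39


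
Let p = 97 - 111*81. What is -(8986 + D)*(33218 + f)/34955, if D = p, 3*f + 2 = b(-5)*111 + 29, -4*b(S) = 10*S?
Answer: -3099434/34955 ≈ -88.669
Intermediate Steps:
b(S) = -5*S/2
f = 943/2 (f = -⅔ + (-5/2*(-5)*111 + 29)/3 = -⅔ + ((25/2)*111 + 29)/3 = -⅔ + (2775/2 + 29)/3 = -⅔ + (⅓)*(2833/2) = -⅔ + 2833/6 = 943/2 ≈ 471.50)
p = -8894 (p = 97 - 8991 = -8894)
D = -8894
-(8986 + D)*(33218 + f)/34955 = -(8986 - 8894)*(33218 + 943/2)/34955 = -92*67379/2*(1/34955) = -1*3099434*(1/34955) = -3099434*1/34955 = -3099434/34955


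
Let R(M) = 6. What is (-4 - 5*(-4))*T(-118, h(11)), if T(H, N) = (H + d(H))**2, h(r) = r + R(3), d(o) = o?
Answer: 891136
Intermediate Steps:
h(r) = 6 + r (h(r) = r + 6 = 6 + r)
T(H, N) = 4*H**2 (T(H, N) = (H + H)**2 = (2*H)**2 = 4*H**2)
(-4 - 5*(-4))*T(-118, h(11)) = (-4 - 5*(-4))*(4*(-118)**2) = (-4 + 20)*(4*13924) = 16*55696 = 891136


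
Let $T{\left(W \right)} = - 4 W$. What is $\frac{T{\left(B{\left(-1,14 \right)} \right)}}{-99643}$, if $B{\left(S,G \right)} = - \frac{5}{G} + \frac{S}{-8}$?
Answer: $- \frac{13}{1395002} \approx -9.319 \cdot 10^{-6}$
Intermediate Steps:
$B{\left(S,G \right)} = - \frac{5}{G} - \frac{S}{8}$ ($B{\left(S,G \right)} = - \frac{5}{G} + S \left(- \frac{1}{8}\right) = - \frac{5}{G} - \frac{S}{8}$)
$\frac{T{\left(B{\left(-1,14 \right)} \right)}}{-99643} = \frac{\left(-4\right) \left(- \frac{5}{14} - - \frac{1}{8}\right)}{-99643} = - 4 \left(\left(-5\right) \frac{1}{14} + \frac{1}{8}\right) \left(- \frac{1}{99643}\right) = - 4 \left(- \frac{5}{14} + \frac{1}{8}\right) \left(- \frac{1}{99643}\right) = \left(-4\right) \left(- \frac{13}{56}\right) \left(- \frac{1}{99643}\right) = \frac{13}{14} \left(- \frac{1}{99643}\right) = - \frac{13}{1395002}$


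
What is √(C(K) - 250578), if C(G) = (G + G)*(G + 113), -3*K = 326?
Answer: I*√2263678/3 ≈ 501.52*I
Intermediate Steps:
K = -326/3 (K = -⅓*326 = -326/3 ≈ -108.67)
C(G) = 2*G*(113 + G) (C(G) = (2*G)*(113 + G) = 2*G*(113 + G))
√(C(K) - 250578) = √(2*(-326/3)*(113 - 326/3) - 250578) = √(2*(-326/3)*(13/3) - 250578) = √(-8476/9 - 250578) = √(-2263678/9) = I*√2263678/3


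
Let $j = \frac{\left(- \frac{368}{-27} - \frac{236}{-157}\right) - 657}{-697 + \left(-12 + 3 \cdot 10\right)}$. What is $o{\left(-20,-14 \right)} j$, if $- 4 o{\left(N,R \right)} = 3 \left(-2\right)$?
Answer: $\frac{2720875}{1918854} \approx 1.418$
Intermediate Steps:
$o{\left(N,R \right)} = \frac{3}{2}$ ($o{\left(N,R \right)} = - \frac{3 \left(-2\right)}{4} = \left(- \frac{1}{4}\right) \left(-6\right) = \frac{3}{2}$)
$j = \frac{2720875}{2878281}$ ($j = \frac{\left(\left(-368\right) \left(- \frac{1}{27}\right) - - \frac{236}{157}\right) - 657}{-697 + \left(-12 + 30\right)} = \frac{\left(\frac{368}{27} + \frac{236}{157}\right) - 657}{-697 + 18} = \frac{\frac{64148}{4239} - 657}{-679} = \left(- \frac{2720875}{4239}\right) \left(- \frac{1}{679}\right) = \frac{2720875}{2878281} \approx 0.94531$)
$o{\left(-20,-14 \right)} j = \frac{3}{2} \cdot \frac{2720875}{2878281} = \frac{2720875}{1918854}$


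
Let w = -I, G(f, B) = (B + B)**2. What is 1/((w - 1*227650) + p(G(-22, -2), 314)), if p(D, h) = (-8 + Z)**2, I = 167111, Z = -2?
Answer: -1/394661 ≈ -2.5338e-6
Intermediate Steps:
G(f, B) = 4*B**2 (G(f, B) = (2*B)**2 = 4*B**2)
p(D, h) = 100 (p(D, h) = (-8 - 2)**2 = (-10)**2 = 100)
w = -167111 (w = -1*167111 = -167111)
1/((w - 1*227650) + p(G(-22, -2), 314)) = 1/((-167111 - 1*227650) + 100) = 1/((-167111 - 227650) + 100) = 1/(-394761 + 100) = 1/(-394661) = -1/394661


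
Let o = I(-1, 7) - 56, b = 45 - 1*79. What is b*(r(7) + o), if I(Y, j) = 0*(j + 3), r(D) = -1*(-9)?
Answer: 1598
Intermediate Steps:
r(D) = 9
I(Y, j) = 0 (I(Y, j) = 0*(3 + j) = 0)
b = -34 (b = 45 - 79 = -34)
o = -56 (o = 0 - 56 = -56)
b*(r(7) + o) = -34*(9 - 56) = -34*(-47) = 1598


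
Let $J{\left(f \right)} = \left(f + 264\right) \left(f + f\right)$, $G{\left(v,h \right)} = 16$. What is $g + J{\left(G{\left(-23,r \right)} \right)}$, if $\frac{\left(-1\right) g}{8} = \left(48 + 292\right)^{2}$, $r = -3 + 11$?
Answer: $-915840$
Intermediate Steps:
$r = 8$
$g = -924800$ ($g = - 8 \left(48 + 292\right)^{2} = - 8 \cdot 340^{2} = \left(-8\right) 115600 = -924800$)
$J{\left(f \right)} = 2 f \left(264 + f\right)$ ($J{\left(f \right)} = \left(264 + f\right) 2 f = 2 f \left(264 + f\right)$)
$g + J{\left(G{\left(-23,r \right)} \right)} = -924800 + 2 \cdot 16 \left(264 + 16\right) = -924800 + 2 \cdot 16 \cdot 280 = -924800 + 8960 = -915840$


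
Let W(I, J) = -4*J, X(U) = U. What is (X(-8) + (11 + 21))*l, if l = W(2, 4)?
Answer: -384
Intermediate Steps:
l = -16 (l = -4*4 = -16)
(X(-8) + (11 + 21))*l = (-8 + (11 + 21))*(-16) = (-8 + 32)*(-16) = 24*(-16) = -384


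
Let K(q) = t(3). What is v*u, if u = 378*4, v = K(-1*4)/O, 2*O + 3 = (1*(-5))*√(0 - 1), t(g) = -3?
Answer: 13608/17 - 22680*I/17 ≈ 800.47 - 1334.1*I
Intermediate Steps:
K(q) = -3
O = -3/2 - 5*I/2 (O = -3/2 + ((1*(-5))*√(0 - 1))/2 = -3/2 + (-5*I)/2 = -3/2 - 5*I/2 ≈ -1.5 - 2.5*I)
v = -6*(-3/2 + 5*I/2)/17 (v = -3*2*(-3/2 + 5*I/2)/17 = -6*(-3/2 + 5*I/2)/17 ≈ 0.52941 - 0.88235*I)
u = 1512
v*u = (9/17 - 15*I/17)*1512 = 13608/17 - 22680*I/17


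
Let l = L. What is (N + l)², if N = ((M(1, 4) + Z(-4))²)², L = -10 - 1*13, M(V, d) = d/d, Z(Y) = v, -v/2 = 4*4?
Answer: 852848556004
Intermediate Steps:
v = -32 (v = -8*4 = -2*16 = -32)
Z(Y) = -32
M(V, d) = 1
L = -23 (L = -10 - 13 = -23)
l = -23
N = 923521 (N = ((1 - 32)²)² = ((-31)²)² = 961² = 923521)
(N + l)² = (923521 - 23)² = 923498² = 852848556004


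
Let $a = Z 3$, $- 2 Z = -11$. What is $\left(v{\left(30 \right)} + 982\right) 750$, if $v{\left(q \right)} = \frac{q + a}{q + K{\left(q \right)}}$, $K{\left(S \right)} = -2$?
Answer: $\frac{20656875}{28} \approx 7.3775 \cdot 10^{5}$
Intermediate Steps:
$Z = \frac{11}{2}$ ($Z = \left(- \frac{1}{2}\right) \left(-11\right) = \frac{11}{2} \approx 5.5$)
$a = \frac{33}{2}$ ($a = \frac{11}{2} \cdot 3 = \frac{33}{2} \approx 16.5$)
$v{\left(q \right)} = \frac{\frac{33}{2} + q}{-2 + q}$ ($v{\left(q \right)} = \frac{q + \frac{33}{2}}{q - 2} = \frac{\frac{33}{2} + q}{-2 + q}$)
$\left(v{\left(30 \right)} + 982\right) 750 = \left(\frac{\frac{33}{2} + 30}{-2 + 30} + 982\right) 750 = \left(\frac{1}{28} \cdot \frac{93}{2} + 982\right) 750 = \left(\frac{93}{56} + 982\right) 750 = \frac{55085}{56} \cdot 750 = \frac{20656875}{28}$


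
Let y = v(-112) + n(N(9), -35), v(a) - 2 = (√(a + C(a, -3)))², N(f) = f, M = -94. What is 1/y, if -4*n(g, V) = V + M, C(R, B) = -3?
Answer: -4/323 ≈ -0.012384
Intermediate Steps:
n(g, V) = 47/2 - V/4 (n(g, V) = -(V - 94)/4 = -(-94 + V)/4 = 47/2 - V/4)
v(a) = -1 + a (v(a) = 2 + (√(a - 3))² = 2 + (√(-3 + a))² = 2 + (-3 + a) = -1 + a)
y = -323/4 (y = (-1 - 112) + (47/2 - ¼*(-35)) = -113 + (47/2 + 35/4) = -113 + 129/4 = -323/4 ≈ -80.750)
1/y = 1/(-323/4) = -4/323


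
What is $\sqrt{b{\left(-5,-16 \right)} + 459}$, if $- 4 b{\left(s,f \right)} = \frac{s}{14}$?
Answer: $\frac{\sqrt{359926}}{28} \approx 21.426$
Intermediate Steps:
$b{\left(s,f \right)} = - \frac{s}{56}$ ($b{\left(s,f \right)} = - \frac{s \frac{1}{14}}{4} = - \frac{\frac{1}{14} s}{4} = - \frac{s}{56}$)
$\sqrt{b{\left(-5,-16 \right)} + 459} = \sqrt{\left(- \frac{1}{56}\right) \left(-5\right) + 459} = \sqrt{\frac{5}{56} + 459} = \sqrt{\frac{25709}{56}} = \frac{\sqrt{359926}}{28}$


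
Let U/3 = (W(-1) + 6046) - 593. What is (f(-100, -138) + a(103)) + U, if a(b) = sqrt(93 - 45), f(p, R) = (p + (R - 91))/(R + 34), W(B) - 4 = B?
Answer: 1702601/104 + 4*sqrt(3) ≈ 16378.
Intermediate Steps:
W(B) = 4 + B
f(p, R) = (-91 + R + p)/(34 + R) (f(p, R) = (p + (-91 + R))/(34 + R) = (-91 + R + p)/(34 + R))
a(b) = 4*sqrt(3) (a(b) = sqrt(48) = 4*sqrt(3))
U = 16368 (U = 3*(((4 - 1) + 6046) - 593) = 3*((3 + 6046) - 593) = 3*(6049 - 593) = 3*5456 = 16368)
(f(-100, -138) + a(103)) + U = ((-91 - 138 - 100)/(34 - 138) + 4*sqrt(3)) + 16368 = (-329/(-104) + 4*sqrt(3)) + 16368 = (-1/104*(-329) + 4*sqrt(3)) + 16368 = (329/104 + 4*sqrt(3)) + 16368 = 1702601/104 + 4*sqrt(3)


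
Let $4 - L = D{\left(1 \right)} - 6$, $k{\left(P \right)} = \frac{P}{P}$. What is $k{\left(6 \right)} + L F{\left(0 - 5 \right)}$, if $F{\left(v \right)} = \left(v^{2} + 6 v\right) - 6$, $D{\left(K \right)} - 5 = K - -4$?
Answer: $1$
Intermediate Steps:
$D{\left(K \right)} = 9 + K$ ($D{\left(K \right)} = 5 + \left(K - -4\right) = 5 + \left(K + 4\right) = 5 + \left(4 + K\right) = 9 + K$)
$F{\left(v \right)} = -6 + v^{2} + 6 v$
$k{\left(P \right)} = 1$
$L = 0$ ($L = 4 - \left(\left(9 + 1\right) - 6\right) = 4 - \left(10 - 6\right) = 4 - 4 = 0$)
$k{\left(6 \right)} + L F{\left(0 - 5 \right)} = 1 + 0 \left(-6 + \left(0 - 5\right)^{2} + 6 \left(0 - 5\right)\right) = 1 + 0 \left(-6 + \left(-5\right)^{2} + 6 \left(-5\right)\right) = 1 + 0 \left(-6 + 25 - 30\right) = 1 + 0 \left(-11\right) = 1 + 0 = 1$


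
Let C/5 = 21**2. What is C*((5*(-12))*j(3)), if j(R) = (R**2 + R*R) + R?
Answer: -2778300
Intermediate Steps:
j(R) = R + 2*R**2 (j(R) = (R**2 + R**2) + R = 2*R**2 + R = R + 2*R**2)
C = 2205 (C = 5*21**2 = 5*441 = 2205)
C*((5*(-12))*j(3)) = 2205*((5*(-12))*(3*(1 + 2*3))) = 2205*(-180*(1 + 6)) = 2205*(-180*7) = 2205*(-60*21) = 2205*(-1260) = -2778300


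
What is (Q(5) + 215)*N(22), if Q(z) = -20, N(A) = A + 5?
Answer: 5265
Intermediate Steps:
N(A) = 5 + A
(Q(5) + 215)*N(22) = (-20 + 215)*(5 + 22) = 195*27 = 5265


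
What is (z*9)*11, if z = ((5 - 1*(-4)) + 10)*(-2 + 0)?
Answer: -3762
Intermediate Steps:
z = -38 (z = ((5 + 4) + 10)*(-2) = (9 + 10)*(-2) = 19*(-2) = -38)
(z*9)*11 = -38*9*11 = -342*11 = -3762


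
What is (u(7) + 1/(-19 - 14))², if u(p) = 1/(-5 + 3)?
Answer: 1225/4356 ≈ 0.28122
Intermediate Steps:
u(p) = -½ (u(p) = 1/(-2) = -½)
(u(7) + 1/(-19 - 14))² = (-½ + 1/(-19 - 14))² = (-½ + 1/(-33))² = (-½ - 1/33)² = (-35/66)² = 1225/4356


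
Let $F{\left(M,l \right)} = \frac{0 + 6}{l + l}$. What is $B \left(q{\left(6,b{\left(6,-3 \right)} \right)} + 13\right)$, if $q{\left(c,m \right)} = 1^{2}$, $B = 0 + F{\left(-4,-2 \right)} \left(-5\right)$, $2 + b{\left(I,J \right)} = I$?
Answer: $105$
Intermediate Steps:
$F{\left(M,l \right)} = \frac{3}{l}$ ($F{\left(M,l \right)} = \frac{6}{2 l} = 6 \frac{1}{2 l} = \frac{3}{l}$)
$b{\left(I,J \right)} = -2 + I$
$B = \frac{15}{2}$ ($B = 0 + \frac{3}{-2} \left(-5\right) = 0 + 3 \left(- \frac{1}{2}\right) \left(-5\right) = 0 - - \frac{15}{2} = 0 + \frac{15}{2} = \frac{15}{2} \approx 7.5$)
$q{\left(c,m \right)} = 1$
$B \left(q{\left(6,b{\left(6,-3 \right)} \right)} + 13\right) = \frac{15 \left(1 + 13\right)}{2} = \frac{15}{2} \cdot 14 = 105$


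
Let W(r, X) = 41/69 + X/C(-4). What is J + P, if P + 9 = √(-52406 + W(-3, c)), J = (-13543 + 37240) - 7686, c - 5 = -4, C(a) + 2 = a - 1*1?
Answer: 16002 + 2*I*√3056409510/483 ≈ 16002.0 + 228.92*I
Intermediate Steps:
C(a) = -3 + a (C(a) = -2 + (a - 1*1) = -2 + (a - 1) = -2 + (-1 + a) = -3 + a)
c = 1 (c = 5 - 4 = 1)
J = 16011 (J = 23697 - 7686 = 16011)
W(r, X) = 41/69 - X/7 (W(r, X) = 41/69 + X/(-3 - 4) = 41*(1/69) + X/(-7) = 41/69 + X*(-⅐) = 41/69 - X/7)
P = -9 + 2*I*√3056409510/483 (P = -9 + √(-52406 + (41/69 - ⅐*1)) = -9 + √(-52406 + (41/69 - ⅐)) = -9 + √(-52406 + 218/483) = -9 + √(-25311880/483) = -9 + 2*I*√3056409510/483 ≈ -9.0 + 228.92*I)
J + P = 16011 + (-9 + 2*I*√3056409510/483) = 16002 + 2*I*√3056409510/483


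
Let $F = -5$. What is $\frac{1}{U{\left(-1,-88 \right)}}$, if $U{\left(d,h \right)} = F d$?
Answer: $\frac{1}{5} \approx 0.2$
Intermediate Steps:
$U{\left(d,h \right)} = - 5 d$
$\frac{1}{U{\left(-1,-88 \right)}} = \frac{1}{\left(-5\right) \left(-1\right)} = \frac{1}{5}$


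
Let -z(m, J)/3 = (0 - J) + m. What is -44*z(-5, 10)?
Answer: -1980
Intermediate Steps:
z(m, J) = -3*m + 3*J (z(m, J) = -3*((0 - J) + m) = -3*(-J + m) = -3*(m - J) = -3*m + 3*J)
-44*z(-5, 10) = -44*(-3*(-5) + 3*10) = -44*(15 + 30) = -44*45 = -1980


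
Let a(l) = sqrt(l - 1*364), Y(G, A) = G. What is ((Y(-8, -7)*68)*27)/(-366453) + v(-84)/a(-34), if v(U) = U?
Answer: 1632/40717 + 42*I*sqrt(398)/199 ≈ 0.040082 + 4.2105*I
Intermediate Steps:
a(l) = sqrt(-364 + l) (a(l) = sqrt(l - 364) = sqrt(-364 + l))
((Y(-8, -7)*68)*27)/(-366453) + v(-84)/a(-34) = (-8*68*27)/(-366453) - 84/sqrt(-364 - 34) = -544*27*(-1/366453) - 84*(-I*sqrt(398)/398) = -14688*(-1/366453) - 84*(-I*sqrt(398)/398) = 1632/40717 - (-42)*I*sqrt(398)/199 = 1632/40717 + 42*I*sqrt(398)/199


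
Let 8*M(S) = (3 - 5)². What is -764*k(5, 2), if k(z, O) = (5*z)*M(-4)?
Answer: -9550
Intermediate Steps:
M(S) = ½ (M(S) = (3 - 5)²/8 = (⅛)*(-2)² = (⅛)*4 = ½)
k(z, O) = 5*z/2 (k(z, O) = (5*z)*(½) = 5*z/2)
-764*k(5, 2) = -1910*5 = -764*25/2 = -9550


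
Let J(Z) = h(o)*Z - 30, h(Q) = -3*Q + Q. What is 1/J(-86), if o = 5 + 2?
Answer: 1/1174 ≈ 0.00085179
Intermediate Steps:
o = 7
h(Q) = -2*Q
J(Z) = -30 - 14*Z (J(Z) = (-2*7)*Z - 30 = -14*Z - 30 = -30 - 14*Z)
1/J(-86) = 1/(-30 - 14*(-86)) = 1/(-30 + 1204) = 1/1174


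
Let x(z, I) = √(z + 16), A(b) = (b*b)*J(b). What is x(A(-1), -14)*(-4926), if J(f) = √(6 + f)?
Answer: -4926*√(16 + √5) ≈ -21036.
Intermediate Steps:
A(b) = b²*√(6 + b) (A(b) = (b*b)*√(6 + b) = b²*√(6 + b))
x(z, I) = √(16 + z)
x(A(-1), -14)*(-4926) = √(16 + (-1)²*√(6 - 1))*(-4926) = √(16 + 1*√5)*(-4926) = √(16 + √5)*(-4926) = -4926*√(16 + √5)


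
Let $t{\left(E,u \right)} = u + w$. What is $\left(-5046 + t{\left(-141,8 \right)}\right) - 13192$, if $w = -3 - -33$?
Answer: $-18200$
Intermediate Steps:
$w = 30$ ($w = -3 + 33 = 30$)
$t{\left(E,u \right)} = 30 + u$ ($t{\left(E,u \right)} = u + 30 = 30 + u$)
$\left(-5046 + t{\left(-141,8 \right)}\right) - 13192 = \left(-5046 + \left(30 + 8\right)\right) - 13192 = \left(-5046 + 38\right) - 13192 = -5008 - 13192 = -18200$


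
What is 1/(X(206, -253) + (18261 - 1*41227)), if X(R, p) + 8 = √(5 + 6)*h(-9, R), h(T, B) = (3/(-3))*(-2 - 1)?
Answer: -7658/175934859 - √11/175934859 ≈ -4.3546e-5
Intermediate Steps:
h(T, B) = 3 (h(T, B) = (3*(-⅓))*(-3) = -1*(-3) = 3)
X(R, p) = -8 + 3*√11 (X(R, p) = -8 + √(5 + 6)*3 = -8 + √11*3 = -8 + 3*√11)
1/(X(206, -253) + (18261 - 1*41227)) = 1/((-8 + 3*√11) + (18261 - 1*41227)) = 1/((-8 + 3*√11) + (18261 - 41227)) = 1/((-8 + 3*√11) - 22966) = 1/(-22974 + 3*√11)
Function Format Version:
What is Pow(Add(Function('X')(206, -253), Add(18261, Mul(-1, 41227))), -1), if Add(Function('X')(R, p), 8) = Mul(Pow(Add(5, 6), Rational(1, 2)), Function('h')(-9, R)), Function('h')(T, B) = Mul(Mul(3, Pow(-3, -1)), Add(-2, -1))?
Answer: Add(Rational(-7658, 175934859), Mul(Rational(-1, 175934859), Pow(11, Rational(1, 2)))) ≈ -4.3546e-5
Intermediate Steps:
Function('h')(T, B) = 3 (Function('h')(T, B) = Mul(Mul(3, Rational(-1, 3)), -3) = Mul(-1, -3) = 3)
Function('X')(R, p) = Add(-8, Mul(3, Pow(11, Rational(1, 2)))) (Function('X')(R, p) = Add(-8, Mul(Pow(Add(5, 6), Rational(1, 2)), 3)) = Add(-8, Mul(Pow(11, Rational(1, 2)), 3)) = Add(-8, Mul(3, Pow(11, Rational(1, 2)))))
Pow(Add(Function('X')(206, -253), Add(18261, Mul(-1, 41227))), -1) = Pow(Add(Add(-8, Mul(3, Pow(11, Rational(1, 2)))), Add(18261, Mul(-1, 41227))), -1) = Pow(Add(Add(-8, Mul(3, Pow(11, Rational(1, 2)))), Add(18261, -41227)), -1) = Pow(Add(Add(-8, Mul(3, Pow(11, Rational(1, 2)))), -22966), -1) = Pow(Add(-22974, Mul(3, Pow(11, Rational(1, 2)))), -1)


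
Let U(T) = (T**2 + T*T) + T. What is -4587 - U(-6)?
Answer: -4653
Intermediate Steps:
U(T) = T + 2*T**2 (U(T) = (T**2 + T**2) + T = 2*T**2 + T = T + 2*T**2)
-4587 - U(-6) = -4587 - (-6)*(1 + 2*(-6)) = -4587 - (-6)*(1 - 12) = -4587 - (-6)*(-11) = -4587 - 1*66 = -4587 - 66 = -4653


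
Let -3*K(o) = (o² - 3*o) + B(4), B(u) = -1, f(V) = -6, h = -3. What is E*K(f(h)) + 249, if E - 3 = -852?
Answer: 15248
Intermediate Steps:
E = -849 (E = 3 - 852 = -849)
K(o) = ⅓ + o - o²/3 (K(o) = -((o² - 3*o) - 1)/3 = -(-1 + o² - 3*o)/3 = ⅓ + o - o²/3)
E*K(f(h)) + 249 = -849*(⅓ - 6 - ⅓*(-6)²) + 249 = -849*(⅓ - 6 - ⅓*36) + 249 = -849*(⅓ - 6 - 12) + 249 = -849*(-53/3) + 249 = 14999 + 249 = 15248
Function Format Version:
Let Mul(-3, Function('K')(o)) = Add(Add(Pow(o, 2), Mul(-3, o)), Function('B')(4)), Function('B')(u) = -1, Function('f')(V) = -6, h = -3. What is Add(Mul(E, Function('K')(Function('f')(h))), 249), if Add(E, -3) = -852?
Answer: 15248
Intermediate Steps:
E = -849 (E = Add(3, -852) = -849)
Function('K')(o) = Add(Rational(1, 3), o, Mul(Rational(-1, 3), Pow(o, 2))) (Function('K')(o) = Mul(Rational(-1, 3), Add(Add(Pow(o, 2), Mul(-3, o)), -1)) = Mul(Rational(-1, 3), Add(-1, Pow(o, 2), Mul(-3, o))) = Add(Rational(1, 3), o, Mul(Rational(-1, 3), Pow(o, 2))))
Add(Mul(E, Function('K')(Function('f')(h))), 249) = Add(Mul(-849, Add(Rational(1, 3), -6, Mul(Rational(-1, 3), Pow(-6, 2)))), 249) = Add(Mul(-849, Add(Rational(1, 3), -6, Mul(Rational(-1, 3), 36))), 249) = Add(Mul(-849, Add(Rational(1, 3), -6, -12)), 249) = Add(Mul(-849, Rational(-53, 3)), 249) = Add(14999, 249) = 15248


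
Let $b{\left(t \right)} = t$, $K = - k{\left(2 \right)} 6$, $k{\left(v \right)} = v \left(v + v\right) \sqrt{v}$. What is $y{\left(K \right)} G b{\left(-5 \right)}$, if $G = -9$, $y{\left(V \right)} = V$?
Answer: $- 2160 \sqrt{2} \approx -3054.7$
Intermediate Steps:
$k{\left(v \right)} = 2 v^{\frac{5}{2}}$ ($k{\left(v \right)} = v 2 v \sqrt{v} = 2 v^{2} \sqrt{v} = 2 v^{\frac{5}{2}}$)
$K = - 48 \sqrt{2}$ ($K = - 2 \cdot 2^{\frac{5}{2}} \cdot 6 = - 2 \cdot 4 \sqrt{2} \cdot 6 = - 8 \sqrt{2} \cdot 6 = - 48 \sqrt{2} \approx -67.882$)
$y{\left(K \right)} G b{\left(-5 \right)} = - 48 \sqrt{2} \left(-9\right) \left(-5\right) = 432 \sqrt{2} \left(-5\right) = - 2160 \sqrt{2}$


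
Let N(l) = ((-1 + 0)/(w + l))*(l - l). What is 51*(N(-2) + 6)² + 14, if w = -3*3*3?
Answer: 1850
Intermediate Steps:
w = -27 (w = -9*3 = -27)
N(l) = 0 (N(l) = ((-1 + 0)/(-27 + l))*(l - l) = -1/(-27 + l)*0 = 0)
51*(N(-2) + 6)² + 14 = 51*(0 + 6)² + 14 = 51*6² + 14 = 51*36 + 14 = 1836 + 14 = 1850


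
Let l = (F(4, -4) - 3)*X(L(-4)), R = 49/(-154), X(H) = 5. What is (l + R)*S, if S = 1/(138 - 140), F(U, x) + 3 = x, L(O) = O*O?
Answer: 1107/44 ≈ 25.159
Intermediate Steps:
L(O) = O**2
F(U, x) = -3 + x
R = -7/22 (R = 49*(-1/154) = -7/22 ≈ -0.31818)
l = -50 (l = ((-3 - 4) - 3)*5 = (-7 - 3)*5 = -10*5 = -50)
S = -1/2 (S = 1/(-2) = -1/2 ≈ -0.50000)
(l + R)*S = (-50 - 7/22)*(-1/2) = -1107/22*(-1/2) = 1107/44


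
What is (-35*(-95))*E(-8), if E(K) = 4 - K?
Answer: 39900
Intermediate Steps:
(-35*(-95))*E(-8) = (-35*(-95))*(4 - 1*(-8)) = 3325*(4 + 8) = 3325*12 = 39900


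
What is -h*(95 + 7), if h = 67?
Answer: -6834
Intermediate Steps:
-h*(95 + 7) = -67*(95 + 7) = -67*102 = -1*6834 = -6834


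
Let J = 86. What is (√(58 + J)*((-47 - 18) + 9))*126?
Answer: -84672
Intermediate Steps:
(√(58 + J)*((-47 - 18) + 9))*126 = (√(58 + 86)*((-47 - 18) + 9))*126 = (√144*(-65 + 9))*126 = (12*(-56))*126 = -672*126 = -84672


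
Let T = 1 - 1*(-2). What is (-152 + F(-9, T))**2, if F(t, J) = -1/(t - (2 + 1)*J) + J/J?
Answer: 7382089/324 ≈ 22784.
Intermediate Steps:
T = 3 (T = 1 + 2 = 3)
F(t, J) = 1 - 1/(t - 3*J) (F(t, J) = -1/(t - 3*J) + 1 = 1 - 1/(t - 3*J))
(-152 + F(-9, T))**2 = (-152 + (1 - 1*(-9) + 3*3)/(-1*(-9) + 3*3))**2 = (-152 + (1 + 9 + 9)/(9 + 9))**2 = (-152 + 19/18)**2 = (-2717/18)**2 = 7382089/324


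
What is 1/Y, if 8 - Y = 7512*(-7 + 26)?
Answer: -1/142720 ≈ -7.0067e-6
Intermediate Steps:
Y = -142720 (Y = 8 - 7512*(-7 + 26) = 8 - 7512*19 = 8 - 1*142728 = 8 - 142728 = -142720)
1/Y = 1/(-142720) = -1/142720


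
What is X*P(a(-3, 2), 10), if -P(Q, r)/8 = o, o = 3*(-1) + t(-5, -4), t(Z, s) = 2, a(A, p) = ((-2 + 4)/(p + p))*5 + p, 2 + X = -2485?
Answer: -19896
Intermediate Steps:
X = -2487 (X = -2 - 2485 = -2487)
a(A, p) = p + 5/p (a(A, p) = (2/((2*p)))*5 + p = (2*(1/(2*p)))*5 + p = 5/p + p = p + 5/p)
o = -1 (o = 3*(-1) + 2 = -3 + 2 = -1)
P(Q, r) = 8 (P(Q, r) = -8*(-1) = 8)
X*P(a(-3, 2), 10) = -2487*8 = -19896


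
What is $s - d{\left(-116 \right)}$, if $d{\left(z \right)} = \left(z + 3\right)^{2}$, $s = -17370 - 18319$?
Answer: $-48458$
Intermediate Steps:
$s = -35689$ ($s = -17370 - 18319 = -35689$)
$d{\left(z \right)} = \left(3 + z\right)^{2}$
$s - d{\left(-116 \right)} = -35689 - \left(3 - 116\right)^{2} = -35689 - \left(-113\right)^{2} = -35689 - 12769 = -48458$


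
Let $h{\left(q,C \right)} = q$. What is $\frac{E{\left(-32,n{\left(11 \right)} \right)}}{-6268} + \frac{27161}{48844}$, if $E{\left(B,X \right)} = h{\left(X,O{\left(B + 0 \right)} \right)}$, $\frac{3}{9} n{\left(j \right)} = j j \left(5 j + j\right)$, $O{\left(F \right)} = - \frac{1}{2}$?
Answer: $- \frac{249989851}{76538548} \approx -3.2662$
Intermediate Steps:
$O{\left(F \right)} = - \frac{1}{2}$ ($O{\left(F \right)} = \left(-1\right) \frac{1}{2} = - \frac{1}{2}$)
$n{\left(j \right)} = 18 j^{3}$ ($n{\left(j \right)} = 3 j j \left(5 j + j\right) = 3 j^{2} \cdot 6 j = 3 \cdot 6 j^{3} = 18 j^{3}$)
$E{\left(B,X \right)} = X$
$\frac{E{\left(-32,n{\left(11 \right)} \right)}}{-6268} + \frac{27161}{48844} = \frac{18 \cdot 11^{3}}{-6268} + \frac{27161}{48844} = 18 \cdot 1331 \left(- \frac{1}{6268}\right) + 27161 \cdot \frac{1}{48844} = 23958 \left(- \frac{1}{6268}\right) + \frac{27161}{48844} = - \frac{11979}{3134} + \frac{27161}{48844} = - \frac{249989851}{76538548}$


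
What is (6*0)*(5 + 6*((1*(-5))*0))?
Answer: 0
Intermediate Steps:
(6*0)*(5 + 6*((1*(-5))*0)) = 0*(5 + 6*(-5*0)) = 0*(5 + 6*0) = 0*(5 + 0) = 0*5 = 0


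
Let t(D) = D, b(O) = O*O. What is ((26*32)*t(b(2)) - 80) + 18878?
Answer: 22126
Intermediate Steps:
b(O) = O²
((26*32)*t(b(2)) - 80) + 18878 = ((26*32)*2² - 80) + 18878 = (832*4 - 80) + 18878 = (3328 - 80) + 18878 = 3248 + 18878 = 22126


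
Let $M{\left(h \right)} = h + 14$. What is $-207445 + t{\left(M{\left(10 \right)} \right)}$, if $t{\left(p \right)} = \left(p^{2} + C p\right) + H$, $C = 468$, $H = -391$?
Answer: $-196028$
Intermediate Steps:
$M{\left(h \right)} = 14 + h$
$t{\left(p \right)} = -391 + p^{2} + 468 p$ ($t{\left(p \right)} = \left(p^{2} + 468 p\right) - 391 = -391 + p^{2} + 468 p$)
$-207445 + t{\left(M{\left(10 \right)} \right)} = -207445 + \left(-391 + \left(14 + 10\right)^{2} + 468 \left(14 + 10\right)\right) = -207445 + \left(-391 + 24^{2} + 468 \cdot 24\right) = -207445 + \left(-391 + 576 + 11232\right) = -207445 + 11417 = -196028$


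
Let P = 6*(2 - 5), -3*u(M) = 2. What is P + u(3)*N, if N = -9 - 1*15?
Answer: -2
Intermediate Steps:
u(M) = -⅔ (u(M) = -⅓*2 = -⅔)
N = -24 (N = -9 - 15 = -24)
P = -18 (P = 6*(-3) = -18)
P + u(3)*N = -18 - ⅔*(-24) = -18 + 16 = -2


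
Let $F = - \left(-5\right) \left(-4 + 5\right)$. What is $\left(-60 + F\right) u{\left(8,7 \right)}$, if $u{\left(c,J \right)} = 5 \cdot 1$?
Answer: $-275$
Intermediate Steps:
$u{\left(c,J \right)} = 5$
$F = 5$ ($F = - \left(-5\right) 1 = \left(-1\right) \left(-5\right) = 5$)
$\left(-60 + F\right) u{\left(8,7 \right)} = \left(-60 + 5\right) 5 = \left(-55\right) 5 = -275$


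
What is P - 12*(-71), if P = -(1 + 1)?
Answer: 850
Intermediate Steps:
P = -2 (P = -1*2 = -2)
P - 12*(-71) = -2 - 12*(-71) = -2 + 852 = 850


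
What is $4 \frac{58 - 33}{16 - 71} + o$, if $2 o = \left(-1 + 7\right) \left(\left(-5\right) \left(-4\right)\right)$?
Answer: $\frac{640}{11} \approx 58.182$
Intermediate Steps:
$o = 60$ ($o = \frac{\left(-1 + 7\right) \left(\left(-5\right) \left(-4\right)\right)}{2} = \frac{6 \cdot 20}{2} = \frac{1}{2} \cdot 120 = 60$)
$4 \frac{58 - 33}{16 - 71} + o = 4 \frac{58 - 33}{16 - 71} + 60 = 4 \frac{25}{-55} + 60 = 4 \cdot 25 \left(- \frac{1}{55}\right) + 60 = 4 \left(- \frac{5}{11}\right) + 60 = - \frac{20}{11} + 60 = \frac{640}{11}$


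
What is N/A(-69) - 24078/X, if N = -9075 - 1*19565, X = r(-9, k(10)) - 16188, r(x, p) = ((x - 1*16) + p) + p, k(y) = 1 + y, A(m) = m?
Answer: 17235986/41377 ≈ 416.56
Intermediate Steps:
r(x, p) = -16 + x + 2*p (r(x, p) = ((x - 16) + p) + p = ((-16 + x) + p) + p = (-16 + p + x) + p = -16 + x + 2*p)
X = -16191 (X = (-16 - 9 + 2*(1 + 10)) - 16188 = (-16 - 9 + 2*11) - 16188 = (-16 - 9 + 22) - 16188 = -3 - 16188 = -16191)
N = -28640 (N = -9075 - 19565 = -28640)
N/A(-69) - 24078/X = -28640/(-69) - 24078/(-16191) = -28640*(-1/69) - 24078*(-1/16191) = 28640/69 + 8026/5397 = 17235986/41377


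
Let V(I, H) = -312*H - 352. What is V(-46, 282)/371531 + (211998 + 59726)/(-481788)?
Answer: -35878278553/44749794357 ≈ -0.80175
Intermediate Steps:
V(I, H) = -352 - 312*H
V(-46, 282)/371531 + (211998 + 59726)/(-481788) = (-352 - 312*282)/371531 + (211998 + 59726)/(-481788) = (-352 - 87984)*(1/371531) + 271724*(-1/481788) = -88336*1/371531 - 67931/120447 = -88336/371531 - 67931/120447 = -35878278553/44749794357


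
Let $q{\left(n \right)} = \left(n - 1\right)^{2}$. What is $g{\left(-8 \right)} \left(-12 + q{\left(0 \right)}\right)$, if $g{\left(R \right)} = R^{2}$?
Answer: $-704$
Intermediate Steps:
$q{\left(n \right)} = \left(-1 + n\right)^{2}$
$g{\left(-8 \right)} \left(-12 + q{\left(0 \right)}\right) = \left(-8\right)^{2} \left(-12 + \left(-1 + 0\right)^{2}\right) = 64 \left(-12 + \left(-1\right)^{2}\right) = 64 \left(-12 + 1\right) = 64 \left(-11\right) = -704$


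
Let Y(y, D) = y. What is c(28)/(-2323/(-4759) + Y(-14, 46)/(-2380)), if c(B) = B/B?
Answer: 809030/399669 ≈ 2.0243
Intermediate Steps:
c(B) = 1
c(28)/(-2323/(-4759) + Y(-14, 46)/(-2380)) = 1/(-2323/(-4759) - 14/(-2380)) = 1/(-2323*(-1/4759) - 14*(-1/2380)) = 1/(2323/4759 + 1/170) = 1/(399669/809030) = 1*(809030/399669) = 809030/399669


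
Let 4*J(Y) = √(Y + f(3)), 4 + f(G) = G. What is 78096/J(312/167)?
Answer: 312384*√24215/145 ≈ 3.3525e+5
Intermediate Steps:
f(G) = -4 + G
J(Y) = √(-1 + Y)/4 (J(Y) = √(Y + (-4 + 3))/4 = √(Y - 1)/4 = √(-1 + Y)/4)
78096/J(312/167) = 78096/((√(-1 + 312/167)/4)) = 78096/((√(145/167)/4)) = 78096/(((√24215/167)/4)) = 78096/((√24215/668)) = 78096*(4*√24215/145) = 312384*√24215/145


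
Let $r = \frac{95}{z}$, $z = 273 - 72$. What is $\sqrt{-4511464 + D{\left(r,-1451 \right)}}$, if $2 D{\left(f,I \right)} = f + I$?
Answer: $\frac{i \sqrt{182296958442}}{201} \approx 2124.2 i$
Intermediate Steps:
$z = 201$ ($z = 273 - 72 = 201$)
$r = \frac{95}{201} \approx 0.47264$
$D{\left(f,I \right)} = \frac{I}{2} + \frac{f}{2}$ ($D{\left(f,I \right)} = \frac{f + I}{2} = \frac{I + f}{2} = \frac{I}{2} + \frac{f}{2}$)
$\sqrt{-4511464 + D{\left(r,-1451 \right)}} = \sqrt{-4511464 + \left(\frac{1}{2} \left(-1451\right) + \frac{1}{2} \cdot \frac{95}{201}\right)} = \sqrt{-4511464 + \left(- \frac{1451}{2} + \frac{95}{402}\right)} = \sqrt{-4511464 - \frac{145778}{201}} = \sqrt{- \frac{906950042}{201}} = \frac{i \sqrt{182296958442}}{201}$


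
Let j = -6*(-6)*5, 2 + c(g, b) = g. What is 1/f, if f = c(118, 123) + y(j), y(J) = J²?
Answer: 1/32516 ≈ 3.0754e-5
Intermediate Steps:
c(g, b) = -2 + g
j = 180 (j = 36*5 = 180)
f = 32516 (f = (-2 + 118) + 180² = 116 + 32400 = 32516)
1/f = 1/32516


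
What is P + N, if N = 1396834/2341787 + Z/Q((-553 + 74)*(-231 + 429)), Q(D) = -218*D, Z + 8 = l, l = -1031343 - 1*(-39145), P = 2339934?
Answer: 56647180955228945915/24208874129286 ≈ 2.3399e+6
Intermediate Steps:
l = -992198 (l = -1031343 + 39145 = -992198)
Z = -992206 (Z = -8 - 992198 = -992206)
N = 13278392238791/24208874129286 (N = 1396834/2341787 - 992206*(-1/(218*(-553 + 74)*(-231 + 429))) = 1396834*(1/2341787) - 992206/((-(-104422)*198)) = 1396834/2341787 - 992206/((-218*(-94842))) = 1396834/2341787 - 992206/20675556 = 1396834/2341787 - 992206*1/20675556 = 1396834/2341787 - 496103/10337778 = 13278392238791/24208874129286 ≈ 0.54849)
P + N = 2339934 + 13278392238791/24208874129286 = 56647180955228945915/24208874129286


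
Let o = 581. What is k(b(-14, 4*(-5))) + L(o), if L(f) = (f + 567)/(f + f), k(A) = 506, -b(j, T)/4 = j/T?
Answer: 42080/83 ≈ 506.99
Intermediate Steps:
b(j, T) = -4*j/T
L(f) = (567 + f)/(2*f) (L(f) = (567 + f)/((2*f)) = (567 + f)*(1/(2*f)) = (567 + f)/(2*f))
k(b(-14, 4*(-5))) + L(o) = 506 + (½)*(567 + 581)/581 = 506 + (½)*(1/581)*1148 = 506 + 82/83 = 42080/83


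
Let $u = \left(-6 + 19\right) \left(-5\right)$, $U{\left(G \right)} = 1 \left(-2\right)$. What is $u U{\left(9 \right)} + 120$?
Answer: $250$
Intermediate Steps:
$U{\left(G \right)} = -2$
$u = -65$ ($u = 13 \left(-5\right) = -65$)
$u U{\left(9 \right)} + 120 = \left(-65\right) \left(-2\right) + 120 = 130 + 120 = 250$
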